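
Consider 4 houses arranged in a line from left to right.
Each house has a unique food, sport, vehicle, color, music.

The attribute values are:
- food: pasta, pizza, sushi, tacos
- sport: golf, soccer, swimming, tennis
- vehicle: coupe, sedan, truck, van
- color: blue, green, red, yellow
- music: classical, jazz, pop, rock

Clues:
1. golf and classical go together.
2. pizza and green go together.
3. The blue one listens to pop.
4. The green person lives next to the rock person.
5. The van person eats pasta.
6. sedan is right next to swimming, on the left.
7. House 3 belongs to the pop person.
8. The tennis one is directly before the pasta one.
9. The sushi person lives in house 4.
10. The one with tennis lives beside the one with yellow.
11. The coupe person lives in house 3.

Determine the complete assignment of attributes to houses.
Solution:

House | Food | Sport | Vehicle | Color | Music
----------------------------------------------
  1   | pizza | tennis | sedan | green | jazz
  2   | pasta | swimming | van | yellow | rock
  3   | tacos | soccer | coupe | blue | pop
  4   | sushi | golf | truck | red | classical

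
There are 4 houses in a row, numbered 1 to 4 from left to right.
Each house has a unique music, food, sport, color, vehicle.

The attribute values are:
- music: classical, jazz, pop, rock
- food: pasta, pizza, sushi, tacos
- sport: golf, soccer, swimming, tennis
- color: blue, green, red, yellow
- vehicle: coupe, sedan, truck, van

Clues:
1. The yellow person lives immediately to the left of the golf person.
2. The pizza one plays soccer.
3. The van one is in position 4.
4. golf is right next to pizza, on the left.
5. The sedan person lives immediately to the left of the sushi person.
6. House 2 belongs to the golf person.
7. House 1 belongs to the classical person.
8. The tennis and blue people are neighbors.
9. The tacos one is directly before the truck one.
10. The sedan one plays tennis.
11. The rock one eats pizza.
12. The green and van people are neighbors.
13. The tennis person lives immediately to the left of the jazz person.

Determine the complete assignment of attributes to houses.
Solution:

House | Music | Food | Sport | Color | Vehicle
----------------------------------------------
  1   | classical | tacos | tennis | yellow | sedan
  2   | jazz | sushi | golf | blue | truck
  3   | rock | pizza | soccer | green | coupe
  4   | pop | pasta | swimming | red | van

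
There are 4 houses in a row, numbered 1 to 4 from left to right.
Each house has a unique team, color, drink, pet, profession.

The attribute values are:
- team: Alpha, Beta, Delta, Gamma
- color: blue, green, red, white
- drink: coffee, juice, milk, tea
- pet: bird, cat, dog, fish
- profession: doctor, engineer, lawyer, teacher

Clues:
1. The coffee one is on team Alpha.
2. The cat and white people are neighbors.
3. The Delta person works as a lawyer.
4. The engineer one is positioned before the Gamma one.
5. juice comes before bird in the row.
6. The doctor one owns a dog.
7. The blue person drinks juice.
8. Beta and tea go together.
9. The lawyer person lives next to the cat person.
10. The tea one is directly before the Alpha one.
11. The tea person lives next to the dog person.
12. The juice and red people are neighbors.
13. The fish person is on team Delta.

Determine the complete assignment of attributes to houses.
Solution:

House | Team | Color | Drink | Pet | Profession
-----------------------------------------------
  1   | Delta | blue | juice | fish | lawyer
  2   | Beta | red | tea | cat | engineer
  3   | Alpha | white | coffee | dog | doctor
  4   | Gamma | green | milk | bird | teacher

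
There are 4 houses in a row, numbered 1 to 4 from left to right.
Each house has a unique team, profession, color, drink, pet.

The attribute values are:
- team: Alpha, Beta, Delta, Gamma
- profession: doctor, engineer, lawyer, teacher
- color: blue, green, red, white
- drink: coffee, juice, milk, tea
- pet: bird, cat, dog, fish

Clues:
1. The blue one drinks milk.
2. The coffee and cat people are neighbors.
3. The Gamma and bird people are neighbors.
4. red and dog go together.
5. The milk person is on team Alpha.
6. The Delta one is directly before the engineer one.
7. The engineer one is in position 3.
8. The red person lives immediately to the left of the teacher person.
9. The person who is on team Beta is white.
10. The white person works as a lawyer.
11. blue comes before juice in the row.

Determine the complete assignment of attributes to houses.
Solution:

House | Team | Profession | Color | Drink | Pet
-----------------------------------------------
  1   | Gamma | doctor | red | tea | dog
  2   | Delta | teacher | green | coffee | bird
  3   | Alpha | engineer | blue | milk | cat
  4   | Beta | lawyer | white | juice | fish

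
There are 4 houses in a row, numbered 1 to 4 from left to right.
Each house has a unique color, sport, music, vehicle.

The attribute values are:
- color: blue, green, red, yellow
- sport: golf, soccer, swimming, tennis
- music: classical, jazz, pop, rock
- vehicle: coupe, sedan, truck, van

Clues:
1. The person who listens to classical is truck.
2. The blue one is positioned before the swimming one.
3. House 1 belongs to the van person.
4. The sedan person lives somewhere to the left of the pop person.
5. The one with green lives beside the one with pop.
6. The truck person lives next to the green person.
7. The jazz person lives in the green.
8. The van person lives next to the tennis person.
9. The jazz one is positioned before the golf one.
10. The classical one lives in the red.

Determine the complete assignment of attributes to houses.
Solution:

House | Color | Sport | Music | Vehicle
---------------------------------------
  1   | blue | soccer | rock | van
  2   | red | tennis | classical | truck
  3   | green | swimming | jazz | sedan
  4   | yellow | golf | pop | coupe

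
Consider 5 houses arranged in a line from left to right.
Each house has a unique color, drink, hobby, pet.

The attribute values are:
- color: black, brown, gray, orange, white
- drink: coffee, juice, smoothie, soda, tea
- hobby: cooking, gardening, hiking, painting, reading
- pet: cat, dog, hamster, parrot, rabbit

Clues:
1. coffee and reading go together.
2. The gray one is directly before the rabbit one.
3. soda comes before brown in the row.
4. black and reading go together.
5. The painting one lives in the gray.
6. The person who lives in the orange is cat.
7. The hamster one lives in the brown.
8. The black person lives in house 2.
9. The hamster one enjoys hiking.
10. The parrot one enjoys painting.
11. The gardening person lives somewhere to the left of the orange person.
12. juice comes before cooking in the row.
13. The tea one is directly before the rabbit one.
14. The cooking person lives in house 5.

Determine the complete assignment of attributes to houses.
Solution:

House | Color | Drink | Hobby | Pet
-----------------------------------
  1   | gray | tea | painting | parrot
  2   | black | coffee | reading | rabbit
  3   | white | soda | gardening | dog
  4   | brown | juice | hiking | hamster
  5   | orange | smoothie | cooking | cat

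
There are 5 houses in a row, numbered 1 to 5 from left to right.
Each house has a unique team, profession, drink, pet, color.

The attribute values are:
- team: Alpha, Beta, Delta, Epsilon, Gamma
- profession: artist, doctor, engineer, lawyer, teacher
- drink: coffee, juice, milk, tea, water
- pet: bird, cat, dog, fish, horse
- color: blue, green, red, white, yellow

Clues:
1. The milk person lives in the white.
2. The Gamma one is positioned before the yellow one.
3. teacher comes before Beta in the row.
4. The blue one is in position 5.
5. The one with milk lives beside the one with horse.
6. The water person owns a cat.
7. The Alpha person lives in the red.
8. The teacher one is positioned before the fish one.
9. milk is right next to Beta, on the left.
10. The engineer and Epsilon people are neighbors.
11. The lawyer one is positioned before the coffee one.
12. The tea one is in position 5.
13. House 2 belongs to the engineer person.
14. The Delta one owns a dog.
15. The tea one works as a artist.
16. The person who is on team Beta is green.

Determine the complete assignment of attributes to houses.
Solution:

House | Team | Profession | Drink | Pet | Color
-----------------------------------------------
  1   | Gamma | teacher | milk | bird | white
  2   | Beta | engineer | juice | horse | green
  3   | Epsilon | lawyer | water | cat | yellow
  4   | Alpha | doctor | coffee | fish | red
  5   | Delta | artist | tea | dog | blue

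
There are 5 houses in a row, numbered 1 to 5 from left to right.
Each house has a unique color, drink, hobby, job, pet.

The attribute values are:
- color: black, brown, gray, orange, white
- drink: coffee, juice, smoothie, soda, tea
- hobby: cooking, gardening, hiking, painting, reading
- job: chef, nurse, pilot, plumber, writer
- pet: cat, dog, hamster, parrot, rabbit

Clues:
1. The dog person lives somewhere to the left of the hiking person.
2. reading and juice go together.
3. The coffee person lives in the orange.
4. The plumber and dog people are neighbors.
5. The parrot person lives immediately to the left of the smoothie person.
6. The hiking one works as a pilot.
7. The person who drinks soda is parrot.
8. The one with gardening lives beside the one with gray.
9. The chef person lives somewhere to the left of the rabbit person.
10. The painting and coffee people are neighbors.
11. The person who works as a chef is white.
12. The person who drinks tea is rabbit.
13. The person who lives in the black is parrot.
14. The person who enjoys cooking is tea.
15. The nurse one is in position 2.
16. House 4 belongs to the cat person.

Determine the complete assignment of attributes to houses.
Solution:

House | Color | Drink | Hobby | Job | Pet
-----------------------------------------
  1   | black | soda | gardening | plumber | parrot
  2   | gray | smoothie | painting | nurse | dog
  3   | orange | coffee | hiking | pilot | hamster
  4   | white | juice | reading | chef | cat
  5   | brown | tea | cooking | writer | rabbit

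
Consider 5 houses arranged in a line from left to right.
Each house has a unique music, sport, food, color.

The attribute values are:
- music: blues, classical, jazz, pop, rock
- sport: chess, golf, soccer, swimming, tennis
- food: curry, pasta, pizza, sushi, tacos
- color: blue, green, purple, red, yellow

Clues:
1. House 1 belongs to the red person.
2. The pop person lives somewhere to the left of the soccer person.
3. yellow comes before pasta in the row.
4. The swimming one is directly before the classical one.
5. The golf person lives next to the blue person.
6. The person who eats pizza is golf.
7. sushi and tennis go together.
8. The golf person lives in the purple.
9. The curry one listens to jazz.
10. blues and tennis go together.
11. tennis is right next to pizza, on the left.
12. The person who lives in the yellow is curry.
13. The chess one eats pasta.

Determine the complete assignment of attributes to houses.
Solution:

House | Music | Sport | Food | Color
------------------------------------
  1   | blues | tennis | sushi | red
  2   | pop | golf | pizza | purple
  3   | rock | soccer | tacos | blue
  4   | jazz | swimming | curry | yellow
  5   | classical | chess | pasta | green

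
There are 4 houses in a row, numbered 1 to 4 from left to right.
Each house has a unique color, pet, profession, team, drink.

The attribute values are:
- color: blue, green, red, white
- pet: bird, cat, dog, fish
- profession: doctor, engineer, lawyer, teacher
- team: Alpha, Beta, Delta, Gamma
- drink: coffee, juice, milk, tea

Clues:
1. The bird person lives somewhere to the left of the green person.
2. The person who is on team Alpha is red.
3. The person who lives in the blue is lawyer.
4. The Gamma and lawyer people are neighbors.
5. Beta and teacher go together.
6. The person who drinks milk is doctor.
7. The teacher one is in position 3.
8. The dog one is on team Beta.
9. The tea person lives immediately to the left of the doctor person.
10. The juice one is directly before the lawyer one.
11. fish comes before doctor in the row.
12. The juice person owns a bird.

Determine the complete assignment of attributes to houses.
Solution:

House | Color | Pet | Profession | Team | Drink
-----------------------------------------------
  1   | white | bird | engineer | Gamma | juice
  2   | blue | fish | lawyer | Delta | coffee
  3   | green | dog | teacher | Beta | tea
  4   | red | cat | doctor | Alpha | milk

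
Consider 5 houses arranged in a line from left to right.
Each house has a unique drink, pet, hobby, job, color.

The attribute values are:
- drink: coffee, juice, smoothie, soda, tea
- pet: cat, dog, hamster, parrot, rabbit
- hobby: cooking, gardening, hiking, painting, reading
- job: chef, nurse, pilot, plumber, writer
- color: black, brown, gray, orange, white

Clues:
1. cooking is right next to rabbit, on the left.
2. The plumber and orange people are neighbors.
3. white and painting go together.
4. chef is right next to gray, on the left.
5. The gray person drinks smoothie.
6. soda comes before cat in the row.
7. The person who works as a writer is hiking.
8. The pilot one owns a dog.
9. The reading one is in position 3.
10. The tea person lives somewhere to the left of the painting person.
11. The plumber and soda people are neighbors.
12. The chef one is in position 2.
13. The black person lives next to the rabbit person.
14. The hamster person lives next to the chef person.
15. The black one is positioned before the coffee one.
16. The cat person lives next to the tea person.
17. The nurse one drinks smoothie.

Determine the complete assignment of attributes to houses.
Solution:

House | Drink | Pet | Hobby | Job | Color
-----------------------------------------
  1   | juice | hamster | cooking | plumber | black
  2   | soda | rabbit | gardening | chef | orange
  3   | smoothie | cat | reading | nurse | gray
  4   | tea | parrot | hiking | writer | brown
  5   | coffee | dog | painting | pilot | white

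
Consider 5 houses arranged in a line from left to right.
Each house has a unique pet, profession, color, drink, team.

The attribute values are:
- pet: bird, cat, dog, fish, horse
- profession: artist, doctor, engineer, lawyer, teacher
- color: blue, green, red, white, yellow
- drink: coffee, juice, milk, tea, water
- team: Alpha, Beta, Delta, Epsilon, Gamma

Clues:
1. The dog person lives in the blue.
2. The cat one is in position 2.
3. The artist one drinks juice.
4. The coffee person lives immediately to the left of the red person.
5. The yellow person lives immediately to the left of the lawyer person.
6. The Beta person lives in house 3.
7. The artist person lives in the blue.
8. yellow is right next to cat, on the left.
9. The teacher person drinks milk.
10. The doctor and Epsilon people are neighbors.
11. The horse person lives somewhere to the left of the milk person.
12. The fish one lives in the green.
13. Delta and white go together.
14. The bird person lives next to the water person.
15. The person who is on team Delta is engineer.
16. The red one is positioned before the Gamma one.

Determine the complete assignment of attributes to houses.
Solution:

House | Pet | Profession | Color | Drink | Team
-----------------------------------------------
  1   | bird | doctor | yellow | coffee | Alpha
  2   | cat | lawyer | red | water | Epsilon
  3   | dog | artist | blue | juice | Beta
  4   | horse | engineer | white | tea | Delta
  5   | fish | teacher | green | milk | Gamma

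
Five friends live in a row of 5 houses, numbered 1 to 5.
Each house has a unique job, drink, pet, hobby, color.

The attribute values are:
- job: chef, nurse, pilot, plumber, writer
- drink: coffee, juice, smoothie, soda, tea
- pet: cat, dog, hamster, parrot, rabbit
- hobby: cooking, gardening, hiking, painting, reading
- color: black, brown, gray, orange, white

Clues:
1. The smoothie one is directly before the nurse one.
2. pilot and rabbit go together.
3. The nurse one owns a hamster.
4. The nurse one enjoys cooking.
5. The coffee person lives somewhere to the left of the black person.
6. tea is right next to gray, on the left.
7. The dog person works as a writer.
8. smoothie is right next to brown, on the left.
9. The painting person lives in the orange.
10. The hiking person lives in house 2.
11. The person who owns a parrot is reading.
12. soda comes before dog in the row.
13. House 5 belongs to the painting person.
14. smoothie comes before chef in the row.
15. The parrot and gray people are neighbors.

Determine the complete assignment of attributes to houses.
Solution:

House | Job | Drink | Pet | Hobby | Color
-----------------------------------------
  1   | plumber | tea | parrot | reading | white
  2   | pilot | smoothie | rabbit | hiking | gray
  3   | nurse | coffee | hamster | cooking | brown
  4   | chef | soda | cat | gardening | black
  5   | writer | juice | dog | painting | orange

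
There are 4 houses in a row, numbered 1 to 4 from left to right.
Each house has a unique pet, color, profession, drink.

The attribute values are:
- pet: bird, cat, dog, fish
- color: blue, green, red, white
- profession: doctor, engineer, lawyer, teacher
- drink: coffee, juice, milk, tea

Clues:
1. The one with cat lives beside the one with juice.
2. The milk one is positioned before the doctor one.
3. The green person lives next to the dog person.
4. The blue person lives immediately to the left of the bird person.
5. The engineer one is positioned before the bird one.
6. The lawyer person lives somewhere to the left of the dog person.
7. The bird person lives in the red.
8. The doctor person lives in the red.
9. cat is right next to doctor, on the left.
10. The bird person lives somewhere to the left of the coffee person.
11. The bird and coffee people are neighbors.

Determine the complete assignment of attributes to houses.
Solution:

House | Pet | Color | Profession | Drink
----------------------------------------
  1   | cat | blue | engineer | milk
  2   | bird | red | doctor | juice
  3   | fish | green | lawyer | coffee
  4   | dog | white | teacher | tea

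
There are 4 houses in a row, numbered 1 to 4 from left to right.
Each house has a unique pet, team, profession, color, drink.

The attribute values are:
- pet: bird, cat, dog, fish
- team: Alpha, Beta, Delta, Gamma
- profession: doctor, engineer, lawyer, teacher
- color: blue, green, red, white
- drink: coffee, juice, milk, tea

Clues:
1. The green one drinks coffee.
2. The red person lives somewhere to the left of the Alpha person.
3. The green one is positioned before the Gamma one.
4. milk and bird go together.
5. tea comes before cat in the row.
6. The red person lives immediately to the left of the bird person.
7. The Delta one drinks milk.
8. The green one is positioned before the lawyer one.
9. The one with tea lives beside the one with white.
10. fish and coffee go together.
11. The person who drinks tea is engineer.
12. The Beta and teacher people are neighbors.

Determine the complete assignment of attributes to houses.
Solution:

House | Pet | Team | Profession | Color | Drink
-----------------------------------------------
  1   | dog | Beta | engineer | red | tea
  2   | bird | Delta | teacher | white | milk
  3   | fish | Alpha | doctor | green | coffee
  4   | cat | Gamma | lawyer | blue | juice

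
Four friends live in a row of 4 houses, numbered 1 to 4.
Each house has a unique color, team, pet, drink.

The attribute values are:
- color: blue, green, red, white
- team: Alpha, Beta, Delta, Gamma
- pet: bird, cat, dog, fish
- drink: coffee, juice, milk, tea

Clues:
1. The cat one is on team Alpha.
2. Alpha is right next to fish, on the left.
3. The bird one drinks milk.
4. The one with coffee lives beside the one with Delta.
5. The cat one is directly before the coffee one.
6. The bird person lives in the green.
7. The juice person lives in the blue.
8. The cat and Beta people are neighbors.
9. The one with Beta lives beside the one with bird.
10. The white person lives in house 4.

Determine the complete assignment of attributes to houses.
Solution:

House | Color | Team | Pet | Drink
----------------------------------
  1   | blue | Alpha | cat | juice
  2   | red | Beta | fish | coffee
  3   | green | Delta | bird | milk
  4   | white | Gamma | dog | tea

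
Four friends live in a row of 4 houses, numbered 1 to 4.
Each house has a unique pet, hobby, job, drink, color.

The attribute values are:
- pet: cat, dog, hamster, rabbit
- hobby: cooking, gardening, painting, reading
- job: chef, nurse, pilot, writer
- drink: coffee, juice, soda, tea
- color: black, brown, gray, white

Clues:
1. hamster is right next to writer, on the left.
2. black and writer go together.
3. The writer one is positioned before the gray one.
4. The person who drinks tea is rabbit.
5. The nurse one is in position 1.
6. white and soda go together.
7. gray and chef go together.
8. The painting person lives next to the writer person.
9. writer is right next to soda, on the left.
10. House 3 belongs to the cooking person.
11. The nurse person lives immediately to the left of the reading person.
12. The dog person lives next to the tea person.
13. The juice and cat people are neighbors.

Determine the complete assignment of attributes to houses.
Solution:

House | Pet | Hobby | Job | Drink | Color
-----------------------------------------
  1   | hamster | painting | nurse | juice | brown
  2   | cat | reading | writer | coffee | black
  3   | dog | cooking | pilot | soda | white
  4   | rabbit | gardening | chef | tea | gray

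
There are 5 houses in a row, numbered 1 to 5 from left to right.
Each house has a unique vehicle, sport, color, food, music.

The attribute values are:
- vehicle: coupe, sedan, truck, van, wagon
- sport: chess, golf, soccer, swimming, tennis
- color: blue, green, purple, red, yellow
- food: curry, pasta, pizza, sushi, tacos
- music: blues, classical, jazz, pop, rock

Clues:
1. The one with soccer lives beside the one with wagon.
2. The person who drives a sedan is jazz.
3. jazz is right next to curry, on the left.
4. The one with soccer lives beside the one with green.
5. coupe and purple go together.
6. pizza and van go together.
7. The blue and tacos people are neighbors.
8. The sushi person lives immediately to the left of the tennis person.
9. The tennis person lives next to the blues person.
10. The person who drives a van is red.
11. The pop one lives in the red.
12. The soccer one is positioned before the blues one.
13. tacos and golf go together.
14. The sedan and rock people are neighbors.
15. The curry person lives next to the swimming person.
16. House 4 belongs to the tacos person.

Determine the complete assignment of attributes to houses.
Solution:

House | Vehicle | Sport | Color | Food | Music
----------------------------------------------
  1   | sedan | soccer | yellow | sushi | jazz
  2   | wagon | tennis | green | curry | rock
  3   | truck | swimming | blue | pasta | blues
  4   | coupe | golf | purple | tacos | classical
  5   | van | chess | red | pizza | pop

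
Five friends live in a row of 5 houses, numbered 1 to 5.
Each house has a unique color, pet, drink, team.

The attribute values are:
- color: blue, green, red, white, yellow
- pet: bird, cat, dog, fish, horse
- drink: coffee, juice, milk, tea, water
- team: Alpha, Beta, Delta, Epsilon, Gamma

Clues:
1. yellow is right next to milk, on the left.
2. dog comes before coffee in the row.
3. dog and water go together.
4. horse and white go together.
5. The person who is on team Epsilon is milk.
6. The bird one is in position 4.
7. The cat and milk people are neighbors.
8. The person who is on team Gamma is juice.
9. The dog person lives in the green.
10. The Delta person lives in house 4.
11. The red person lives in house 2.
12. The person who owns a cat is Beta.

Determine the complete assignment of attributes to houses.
Solution:

House | Color | Pet | Drink | Team
----------------------------------
  1   | yellow | cat | tea | Beta
  2   | red | fish | milk | Epsilon
  3   | green | dog | water | Alpha
  4   | blue | bird | coffee | Delta
  5   | white | horse | juice | Gamma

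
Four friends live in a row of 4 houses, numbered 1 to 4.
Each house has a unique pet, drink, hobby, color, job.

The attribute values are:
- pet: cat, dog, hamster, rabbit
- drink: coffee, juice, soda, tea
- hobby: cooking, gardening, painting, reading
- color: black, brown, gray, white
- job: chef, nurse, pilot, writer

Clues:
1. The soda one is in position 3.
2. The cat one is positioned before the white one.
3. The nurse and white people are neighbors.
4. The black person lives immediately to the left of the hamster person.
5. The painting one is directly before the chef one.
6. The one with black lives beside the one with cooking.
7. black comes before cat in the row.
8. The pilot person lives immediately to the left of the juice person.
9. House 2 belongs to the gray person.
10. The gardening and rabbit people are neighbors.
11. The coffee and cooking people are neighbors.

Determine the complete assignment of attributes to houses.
Solution:

House | Pet | Drink | Hobby | Color | Job
-----------------------------------------
  1   | dog | coffee | painting | black | pilot
  2   | hamster | juice | cooking | gray | chef
  3   | cat | soda | gardening | brown | nurse
  4   | rabbit | tea | reading | white | writer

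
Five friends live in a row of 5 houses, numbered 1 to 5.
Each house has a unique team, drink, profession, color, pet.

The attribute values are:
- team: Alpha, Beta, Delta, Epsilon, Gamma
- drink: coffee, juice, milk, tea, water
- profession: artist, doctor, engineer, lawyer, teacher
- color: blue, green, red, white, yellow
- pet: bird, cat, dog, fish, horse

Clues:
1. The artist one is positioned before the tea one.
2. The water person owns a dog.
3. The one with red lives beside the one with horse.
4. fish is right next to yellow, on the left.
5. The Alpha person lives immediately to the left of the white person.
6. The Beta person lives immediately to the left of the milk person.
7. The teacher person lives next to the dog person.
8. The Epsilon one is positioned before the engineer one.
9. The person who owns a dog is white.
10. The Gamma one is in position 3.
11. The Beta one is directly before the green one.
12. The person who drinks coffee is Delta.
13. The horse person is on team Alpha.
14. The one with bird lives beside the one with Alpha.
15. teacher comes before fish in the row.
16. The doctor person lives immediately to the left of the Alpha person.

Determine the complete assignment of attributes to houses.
Solution:

House | Team | Drink | Profession | Color | Pet
-----------------------------------------------
  1   | Beta | juice | doctor | red | bird
  2   | Alpha | milk | teacher | green | horse
  3   | Gamma | water | artist | white | dog
  4   | Epsilon | tea | lawyer | blue | fish
  5   | Delta | coffee | engineer | yellow | cat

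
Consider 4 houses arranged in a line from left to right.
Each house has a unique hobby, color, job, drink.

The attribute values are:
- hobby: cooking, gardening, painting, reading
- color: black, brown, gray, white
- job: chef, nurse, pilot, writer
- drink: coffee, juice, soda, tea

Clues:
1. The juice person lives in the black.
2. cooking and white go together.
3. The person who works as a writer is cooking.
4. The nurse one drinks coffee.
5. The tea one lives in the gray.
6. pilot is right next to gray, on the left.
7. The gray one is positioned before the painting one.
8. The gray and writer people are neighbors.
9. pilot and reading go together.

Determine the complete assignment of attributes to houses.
Solution:

House | Hobby | Color | Job | Drink
-----------------------------------
  1   | reading | black | pilot | juice
  2   | gardening | gray | chef | tea
  3   | cooking | white | writer | soda
  4   | painting | brown | nurse | coffee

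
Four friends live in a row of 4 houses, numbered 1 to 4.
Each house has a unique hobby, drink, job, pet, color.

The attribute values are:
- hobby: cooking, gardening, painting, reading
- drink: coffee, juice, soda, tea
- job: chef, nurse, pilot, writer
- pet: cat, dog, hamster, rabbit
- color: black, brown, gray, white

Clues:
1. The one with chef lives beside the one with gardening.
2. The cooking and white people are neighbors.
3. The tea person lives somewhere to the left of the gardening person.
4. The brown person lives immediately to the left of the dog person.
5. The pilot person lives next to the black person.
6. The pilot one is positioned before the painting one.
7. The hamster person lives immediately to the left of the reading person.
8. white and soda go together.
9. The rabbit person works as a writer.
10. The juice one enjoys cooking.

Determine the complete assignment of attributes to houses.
Solution:

House | Hobby | Drink | Job | Pet | Color
-----------------------------------------
  1   | cooking | juice | nurse | hamster | brown
  2   | reading | soda | pilot | dog | white
  3   | painting | tea | chef | cat | black
  4   | gardening | coffee | writer | rabbit | gray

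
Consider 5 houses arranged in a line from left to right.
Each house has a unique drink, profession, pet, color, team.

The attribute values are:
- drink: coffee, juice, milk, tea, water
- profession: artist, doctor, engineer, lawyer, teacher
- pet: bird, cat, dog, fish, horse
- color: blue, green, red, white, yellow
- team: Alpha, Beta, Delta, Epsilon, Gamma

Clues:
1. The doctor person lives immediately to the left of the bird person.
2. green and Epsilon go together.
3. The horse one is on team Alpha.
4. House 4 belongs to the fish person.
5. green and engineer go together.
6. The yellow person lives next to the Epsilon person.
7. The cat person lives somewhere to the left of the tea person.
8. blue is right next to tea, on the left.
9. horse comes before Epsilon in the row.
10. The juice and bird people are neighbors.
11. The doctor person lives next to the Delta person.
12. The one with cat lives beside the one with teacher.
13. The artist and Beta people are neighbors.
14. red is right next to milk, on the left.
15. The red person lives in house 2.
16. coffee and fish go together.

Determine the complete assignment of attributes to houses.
Solution:

House | Drink | Profession | Pet | Color | Team
-----------------------------------------------
  1   | juice | doctor | cat | blue | Gamma
  2   | tea | teacher | bird | red | Delta
  3   | milk | artist | horse | white | Alpha
  4   | coffee | lawyer | fish | yellow | Beta
  5   | water | engineer | dog | green | Epsilon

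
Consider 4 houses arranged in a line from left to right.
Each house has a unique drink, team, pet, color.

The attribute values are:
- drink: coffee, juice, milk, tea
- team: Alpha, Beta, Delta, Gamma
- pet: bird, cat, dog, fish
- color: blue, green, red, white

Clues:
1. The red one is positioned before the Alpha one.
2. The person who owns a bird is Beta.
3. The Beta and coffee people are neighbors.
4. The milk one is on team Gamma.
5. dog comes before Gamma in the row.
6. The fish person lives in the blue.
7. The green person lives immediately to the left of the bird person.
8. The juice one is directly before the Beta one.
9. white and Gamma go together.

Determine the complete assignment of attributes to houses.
Solution:

House | Drink | Team | Pet | Color
----------------------------------
  1   | juice | Delta | dog | green
  2   | tea | Beta | bird | red
  3   | coffee | Alpha | fish | blue
  4   | milk | Gamma | cat | white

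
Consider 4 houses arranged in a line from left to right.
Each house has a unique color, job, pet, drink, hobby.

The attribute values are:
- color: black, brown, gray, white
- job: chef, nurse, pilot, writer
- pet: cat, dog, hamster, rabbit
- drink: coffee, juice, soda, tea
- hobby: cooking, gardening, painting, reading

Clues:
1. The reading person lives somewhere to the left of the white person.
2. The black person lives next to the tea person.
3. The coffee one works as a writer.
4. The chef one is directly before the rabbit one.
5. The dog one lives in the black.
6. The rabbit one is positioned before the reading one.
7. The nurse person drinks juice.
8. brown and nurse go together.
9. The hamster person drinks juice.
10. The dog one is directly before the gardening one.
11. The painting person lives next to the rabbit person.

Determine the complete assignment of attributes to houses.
Solution:

House | Color | Job | Pet | Drink | Hobby
-----------------------------------------
  1   | black | chef | dog | soda | painting
  2   | gray | pilot | rabbit | tea | gardening
  3   | brown | nurse | hamster | juice | reading
  4   | white | writer | cat | coffee | cooking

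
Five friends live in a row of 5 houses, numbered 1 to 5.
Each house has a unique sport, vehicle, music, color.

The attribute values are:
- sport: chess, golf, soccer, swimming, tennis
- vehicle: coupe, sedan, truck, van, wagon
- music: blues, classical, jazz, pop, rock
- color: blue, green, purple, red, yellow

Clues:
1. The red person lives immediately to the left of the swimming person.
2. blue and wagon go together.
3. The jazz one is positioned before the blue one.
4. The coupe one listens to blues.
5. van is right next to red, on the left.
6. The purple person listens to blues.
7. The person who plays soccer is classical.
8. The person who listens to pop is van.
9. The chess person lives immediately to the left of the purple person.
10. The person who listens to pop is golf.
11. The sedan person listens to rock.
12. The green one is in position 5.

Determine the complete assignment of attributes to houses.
Solution:

House | Sport | Vehicle | Music | Color
---------------------------------------
  1   | golf | van | pop | yellow
  2   | chess | truck | jazz | red
  3   | swimming | coupe | blues | purple
  4   | soccer | wagon | classical | blue
  5   | tennis | sedan | rock | green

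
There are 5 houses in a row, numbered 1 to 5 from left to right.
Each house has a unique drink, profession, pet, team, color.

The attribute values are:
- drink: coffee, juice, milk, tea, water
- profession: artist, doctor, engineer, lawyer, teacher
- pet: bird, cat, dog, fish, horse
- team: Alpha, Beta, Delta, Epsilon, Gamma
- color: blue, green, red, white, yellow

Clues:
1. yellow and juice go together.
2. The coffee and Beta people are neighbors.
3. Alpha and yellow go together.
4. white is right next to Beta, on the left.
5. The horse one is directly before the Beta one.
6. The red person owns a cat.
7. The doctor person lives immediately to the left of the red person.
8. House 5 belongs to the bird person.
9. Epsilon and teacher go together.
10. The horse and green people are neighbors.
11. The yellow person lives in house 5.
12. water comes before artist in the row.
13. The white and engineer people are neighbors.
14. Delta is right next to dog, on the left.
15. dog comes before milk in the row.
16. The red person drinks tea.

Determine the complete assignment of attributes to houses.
Solution:

House | Drink | Profession | Pet | Team | Color
-----------------------------------------------
  1   | coffee | lawyer | horse | Delta | white
  2   | water | engineer | dog | Beta | green
  3   | milk | doctor | fish | Gamma | blue
  4   | tea | teacher | cat | Epsilon | red
  5   | juice | artist | bird | Alpha | yellow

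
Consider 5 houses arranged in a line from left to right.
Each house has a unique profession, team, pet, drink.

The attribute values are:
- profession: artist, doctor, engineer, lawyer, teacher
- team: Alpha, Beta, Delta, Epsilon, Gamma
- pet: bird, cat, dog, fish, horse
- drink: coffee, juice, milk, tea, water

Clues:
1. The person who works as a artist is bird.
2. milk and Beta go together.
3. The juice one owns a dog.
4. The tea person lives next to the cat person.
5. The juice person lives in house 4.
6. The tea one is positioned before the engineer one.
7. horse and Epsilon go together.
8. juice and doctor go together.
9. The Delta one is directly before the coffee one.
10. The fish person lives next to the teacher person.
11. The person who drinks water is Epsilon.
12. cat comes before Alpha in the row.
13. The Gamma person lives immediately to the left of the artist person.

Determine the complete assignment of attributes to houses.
Solution:

House | Profession | Team | Pet | Drink
---------------------------------------
  1   | lawyer | Delta | fish | tea
  2   | teacher | Gamma | cat | coffee
  3   | artist | Beta | bird | milk
  4   | doctor | Alpha | dog | juice
  5   | engineer | Epsilon | horse | water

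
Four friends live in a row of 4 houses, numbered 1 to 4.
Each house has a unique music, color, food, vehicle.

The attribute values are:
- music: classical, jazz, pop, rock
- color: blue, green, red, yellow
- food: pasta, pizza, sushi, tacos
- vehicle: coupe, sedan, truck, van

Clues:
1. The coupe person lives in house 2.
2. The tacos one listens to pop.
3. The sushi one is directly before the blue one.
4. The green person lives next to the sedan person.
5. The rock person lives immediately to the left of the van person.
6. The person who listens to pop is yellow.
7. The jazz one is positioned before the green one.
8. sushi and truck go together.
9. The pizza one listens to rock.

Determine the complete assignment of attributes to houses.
Solution:

House | Music | Color | Food | Vehicle
--------------------------------------
  1   | jazz | red | sushi | truck
  2   | rock | blue | pizza | coupe
  3   | classical | green | pasta | van
  4   | pop | yellow | tacos | sedan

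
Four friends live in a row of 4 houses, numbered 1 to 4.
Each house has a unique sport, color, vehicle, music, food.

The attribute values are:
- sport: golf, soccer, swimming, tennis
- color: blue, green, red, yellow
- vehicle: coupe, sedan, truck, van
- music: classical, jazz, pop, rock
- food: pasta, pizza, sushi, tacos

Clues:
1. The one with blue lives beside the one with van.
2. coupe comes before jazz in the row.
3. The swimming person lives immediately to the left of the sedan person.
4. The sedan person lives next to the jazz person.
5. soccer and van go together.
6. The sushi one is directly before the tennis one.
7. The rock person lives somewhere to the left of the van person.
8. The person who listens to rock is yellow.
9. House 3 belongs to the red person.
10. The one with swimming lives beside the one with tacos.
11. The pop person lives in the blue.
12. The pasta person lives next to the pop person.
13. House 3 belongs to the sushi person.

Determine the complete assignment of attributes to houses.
Solution:

House | Sport | Color | Vehicle | Music | Food
----------------------------------------------
  1   | swimming | yellow | coupe | rock | pasta
  2   | golf | blue | sedan | pop | tacos
  3   | soccer | red | van | jazz | sushi
  4   | tennis | green | truck | classical | pizza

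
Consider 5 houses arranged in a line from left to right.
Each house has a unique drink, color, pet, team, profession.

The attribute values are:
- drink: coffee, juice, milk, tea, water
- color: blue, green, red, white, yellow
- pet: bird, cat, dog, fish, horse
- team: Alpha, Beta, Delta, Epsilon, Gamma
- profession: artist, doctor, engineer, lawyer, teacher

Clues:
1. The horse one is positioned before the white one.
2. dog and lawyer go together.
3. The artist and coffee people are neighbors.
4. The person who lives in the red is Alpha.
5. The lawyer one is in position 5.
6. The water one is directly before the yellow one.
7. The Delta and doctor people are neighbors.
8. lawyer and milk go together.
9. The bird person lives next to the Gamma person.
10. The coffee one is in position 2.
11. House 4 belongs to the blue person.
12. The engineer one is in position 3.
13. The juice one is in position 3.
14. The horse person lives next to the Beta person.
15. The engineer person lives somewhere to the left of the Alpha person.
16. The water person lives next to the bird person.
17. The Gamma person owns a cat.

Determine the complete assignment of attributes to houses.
Solution:

House | Drink | Color | Pet | Team | Profession
-----------------------------------------------
  1   | water | green | horse | Delta | artist
  2   | coffee | yellow | bird | Beta | doctor
  3   | juice | white | cat | Gamma | engineer
  4   | tea | blue | fish | Epsilon | teacher
  5   | milk | red | dog | Alpha | lawyer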